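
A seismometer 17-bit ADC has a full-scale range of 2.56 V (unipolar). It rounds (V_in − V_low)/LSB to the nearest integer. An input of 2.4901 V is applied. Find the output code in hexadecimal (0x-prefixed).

code 0x1F205 (decimal 127493)

LSB = 2.56 V / 131072 = 19.53 µV.
(V_in − V_low)/LSB = (2.4901 − 0) / 1.95313e-05 = 127493.120.
Round → code 127493.
In hexadecimal (0x-prefixed): 0x1F205.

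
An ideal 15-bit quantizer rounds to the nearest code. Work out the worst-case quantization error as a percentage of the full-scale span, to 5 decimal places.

Rounding → worst-case error = ½ LSB = V_FS/2^16, so 100/65536 = 0.00152588 % of full scale.

0.00153 %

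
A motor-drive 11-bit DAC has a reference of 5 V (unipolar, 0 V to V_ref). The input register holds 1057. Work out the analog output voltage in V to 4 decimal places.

2.5806 V

LSB = 5 V / 2^11 = 2.441 mV.
V_out = 0 + 1057 × 0.00244141 V = 2.58057 V.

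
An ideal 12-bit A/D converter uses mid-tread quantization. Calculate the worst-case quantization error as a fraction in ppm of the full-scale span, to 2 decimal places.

Rounding → worst-case error = ½ LSB = V_FS/2^13, so 1e+06/8192 = 122.07 ppm of full scale.

122.07 ppm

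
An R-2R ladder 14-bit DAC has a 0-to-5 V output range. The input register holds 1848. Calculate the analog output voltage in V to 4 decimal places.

LSB = 5 V / 2^14 = 305.18 µV.
V_out = 0 + 1848 × 0.000305176 V = 0.563965 V.

0.5640 V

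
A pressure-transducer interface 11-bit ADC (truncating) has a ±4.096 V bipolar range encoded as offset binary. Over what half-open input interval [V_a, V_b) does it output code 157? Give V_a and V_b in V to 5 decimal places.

LSB = 8.192/2^11 = 4.000 mV.
V_a = V_low + 157·LSB = -3.468 V; V_b = V_low + 158·LSB = -3.464 V.

[-3.46800 V, -3.46400 V)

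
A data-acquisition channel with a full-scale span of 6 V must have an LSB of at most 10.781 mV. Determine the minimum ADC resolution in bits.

10 bits

Number of steps required ≥ 6 V / 10.781 mV = 556.53.
Need 2^N ≥ 556.53; 2^9 = 512, 2^10 = 1024.
Minimum N = 10.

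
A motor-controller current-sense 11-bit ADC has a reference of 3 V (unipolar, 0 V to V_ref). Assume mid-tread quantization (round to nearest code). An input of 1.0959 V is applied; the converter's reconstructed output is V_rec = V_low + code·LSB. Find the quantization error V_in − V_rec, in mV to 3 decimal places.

LSB = 3/2^11 = 1.465 mV.
(1.0959 − 0)/0.00146484 = 748.1344; round gives code 748.
V_rec = 0 + 748·0.00146484 = 1.0957031 V.
Difference: 0.000196875 V → 0.197 mV.

0.197 mV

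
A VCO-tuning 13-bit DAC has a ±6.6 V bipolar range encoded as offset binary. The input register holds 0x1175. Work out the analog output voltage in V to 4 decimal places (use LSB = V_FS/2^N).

LSB = 13.2 V / 2^13 = 1.611 mV.
Code 0x1175 = 4469 decimal.
V_out = (−6.6) + 4469 × 0.00161133 V = 0.601025 V.

0.6010 V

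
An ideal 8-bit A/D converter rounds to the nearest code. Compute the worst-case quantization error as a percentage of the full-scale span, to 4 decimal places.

Rounding → worst-case error = ½ LSB = V_FS/2^9, so 100/512 = 0.195312 % of full scale.

0.1953 %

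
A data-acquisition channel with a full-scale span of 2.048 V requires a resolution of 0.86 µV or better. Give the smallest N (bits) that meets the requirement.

Number of steps required ≥ 2.048 V / 0.86 µV = 2381395.35.
Need 2^N ≥ 2381395.35; 2^21 = 2097152, 2^22 = 4194304.
Minimum N = 22.

22 bits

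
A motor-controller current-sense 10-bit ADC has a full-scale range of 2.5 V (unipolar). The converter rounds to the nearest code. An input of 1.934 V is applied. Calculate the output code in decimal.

With 1024 levels over 2.5 V, one step is 2.441 mV.
Input sits at 792.166 steps above V_low.
So the output code is 792.

code 792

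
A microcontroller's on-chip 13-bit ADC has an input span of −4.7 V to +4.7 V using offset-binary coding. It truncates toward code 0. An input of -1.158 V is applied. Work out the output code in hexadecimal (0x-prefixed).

code 0xC0E (decimal 3086)

Full-scale span = 9.4 V; LSB = 9.4/2^13 = 1.147 mV.
(-1.158 − (−4.7)) / 0.00114746 = 3086.815 LSBs.
⌊·⌋(3086.815) = 3086.
In hexadecimal (0x-prefixed): 0xC0E.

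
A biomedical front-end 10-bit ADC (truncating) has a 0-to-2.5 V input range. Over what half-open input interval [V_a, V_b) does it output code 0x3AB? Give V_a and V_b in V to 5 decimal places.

LSB = 2.5/2^10 = 2.441 mV.
Code 0x3AB = 939 decimal.
V_a = V_low + 939·LSB = 2.29248 V; V_b = V_low + 940·LSB = 2.29492 V.

[2.29248 V, 2.29492 V)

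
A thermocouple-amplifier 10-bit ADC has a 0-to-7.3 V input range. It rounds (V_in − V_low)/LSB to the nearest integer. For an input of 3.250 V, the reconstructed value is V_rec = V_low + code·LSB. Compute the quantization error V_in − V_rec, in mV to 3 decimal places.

-0.781 mV

Step size: 7.3 V ÷ 2^10 = 7.129 mV.
(3.250 − 0)/0.00712891 = 455.8904; round gives code 456.
Code 456 maps back to 0 + 456×0.00712891 V = 3.2507813 V.
Error = 3.250 − 3.2507813 = -0.00078125 V = -0.781 mV.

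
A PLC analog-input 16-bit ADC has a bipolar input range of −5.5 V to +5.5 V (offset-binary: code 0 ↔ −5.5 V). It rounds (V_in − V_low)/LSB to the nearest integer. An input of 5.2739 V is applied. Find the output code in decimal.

code 64189

LSB = 11 V / 65536 = 167.85 µV.
(V_in − V_low)/LSB = (5.2739 − (−5.5)) / 0.000167847 = 64188.937.
So the output code is 64189.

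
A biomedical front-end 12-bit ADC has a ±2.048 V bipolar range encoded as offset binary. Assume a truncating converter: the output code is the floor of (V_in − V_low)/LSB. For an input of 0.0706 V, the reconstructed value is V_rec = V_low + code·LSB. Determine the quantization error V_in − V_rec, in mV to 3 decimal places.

LSB = 4.096/2^12 = 1.000 mV.
(0.0706 − (−2.048))/0.001 = 2118.6000; ⌊·⌋ gives code 2118.
V_rec = (−2.048) + 2118·0.001 = 0.07 V.
Error = 0.0706 − 0.07 = 0.0006 V = 0.600 mV.

0.600 mV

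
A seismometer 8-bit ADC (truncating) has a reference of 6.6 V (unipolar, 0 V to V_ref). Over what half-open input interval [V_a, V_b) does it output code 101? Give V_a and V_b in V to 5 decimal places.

LSB = 6.6/2^8 = 25.781 mV.
V_a = V_low + 101·LSB = 2.60391 V; V_b = V_low + 102·LSB = 2.62969 V.

[2.60391 V, 2.62969 V)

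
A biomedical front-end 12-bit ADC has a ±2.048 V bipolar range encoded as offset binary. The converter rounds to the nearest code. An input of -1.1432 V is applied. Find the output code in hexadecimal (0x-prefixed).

LSB = 4.096 V / 4096 = 1.000 mV.
(-1.1432 − (−2.048)) / 0.001 = 904.800 LSBs.
Round → code 905.
In hexadecimal (0x-prefixed): 0x389.

code 0x389 (decimal 905)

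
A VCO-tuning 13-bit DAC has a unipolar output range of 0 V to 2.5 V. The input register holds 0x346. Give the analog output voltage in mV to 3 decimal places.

LSB = 2.5 V / 2^13 = 305.18 µV.
Code 0x346 = 838 decimal.
V_out = 0 + 838 × 0.000305176 V = 0.255737 V.
= 255.737 mV.

255.737 mV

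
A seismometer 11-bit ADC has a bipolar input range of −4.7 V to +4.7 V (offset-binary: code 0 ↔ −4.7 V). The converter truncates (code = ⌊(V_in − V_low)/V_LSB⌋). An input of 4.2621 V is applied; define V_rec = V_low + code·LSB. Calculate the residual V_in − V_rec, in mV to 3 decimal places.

LSB = 9.4/2^11 = 4.590 mV.
(4.2621 − (−4.7))/0.00458984 = 1952.5937; ⌊·⌋ gives code 1952.
Reconstructed: 4.259375 V.
Difference: 0.002725 V → 2.725 mV.

2.725 mV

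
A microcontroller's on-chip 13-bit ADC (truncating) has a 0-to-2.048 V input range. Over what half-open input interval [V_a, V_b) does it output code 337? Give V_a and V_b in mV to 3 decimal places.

[84.250 mV, 84.500 mV)

LSB = 2.048/2^13 = 250.00 µV.
V_a = V_low + 337·LSB = 0.08425 V; V_b = V_low + 338·LSB = 0.0845 V.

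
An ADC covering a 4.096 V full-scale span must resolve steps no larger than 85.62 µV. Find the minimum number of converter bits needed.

16 bits

Number of steps required ≥ 4.096 V / 85.62 µV = 47839.29.
Need 2^N ≥ 47839.29; 2^15 = 32768, 2^16 = 65536.
Minimum N = 16.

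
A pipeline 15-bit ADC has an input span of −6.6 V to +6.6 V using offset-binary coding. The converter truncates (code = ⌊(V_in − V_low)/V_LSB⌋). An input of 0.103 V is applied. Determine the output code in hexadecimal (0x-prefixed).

code 0x40FF (decimal 16639)

With 32768 levels over 13.2 V, one step is 402.83 µV.
(V_in − V_low)/LSB = (0.103 − (−6.6)) / 0.000402832 = 16639.690.
⌊·⌋(16639.690) = 16639.
In hexadecimal (0x-prefixed): 0x40FF.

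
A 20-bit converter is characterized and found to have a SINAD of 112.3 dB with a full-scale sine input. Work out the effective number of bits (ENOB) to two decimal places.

18.36 bits

ENOB = (SINAD − 1.76) / 6.02 = (112.3 − 1.76)/6.02 = 18.362.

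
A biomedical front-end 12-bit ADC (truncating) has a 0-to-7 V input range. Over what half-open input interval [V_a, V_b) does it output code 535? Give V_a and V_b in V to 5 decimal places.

[0.91431 V, 0.91602 V)

LSB = 7/2^12 = 1.709 mV.
V_a = V_low + 535·LSB = 0.914307 V; V_b = V_low + 536·LSB = 0.916016 V.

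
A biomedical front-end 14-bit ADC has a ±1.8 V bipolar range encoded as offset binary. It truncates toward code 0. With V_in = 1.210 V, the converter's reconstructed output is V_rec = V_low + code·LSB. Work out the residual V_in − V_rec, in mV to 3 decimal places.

One LSB is 3.6 V / 16384 = 219.73 µV.
Scaled input = 13698.8444 LSBs, so code = 13698.
V_rec = (−1.8) + 13698·0.000219727 = 1.2098145 V.
V_in − V_rec = 0.000185547 V = 0.186 mV.

0.186 mV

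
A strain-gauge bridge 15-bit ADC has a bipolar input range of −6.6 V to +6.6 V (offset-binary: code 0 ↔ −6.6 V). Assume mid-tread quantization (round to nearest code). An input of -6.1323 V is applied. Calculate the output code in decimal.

code 1161

LSB = 13.2 V / 32768 = 402.83 µV.
Input sits at 1161.030 steps above V_low.
round(1161.030) = 1161.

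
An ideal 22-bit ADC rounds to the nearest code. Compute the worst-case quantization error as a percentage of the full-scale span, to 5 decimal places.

0.00001 %

Rounding → worst-case error = ½ LSB = V_FS/2^23, so 100/8388608 = 1.19209e-05 % of full scale.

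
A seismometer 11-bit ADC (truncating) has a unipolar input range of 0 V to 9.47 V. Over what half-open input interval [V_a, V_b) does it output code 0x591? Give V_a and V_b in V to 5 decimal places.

LSB = 9.47/2^11 = 4.624 mV.
Code 0x591 = 1425 decimal.
V_a = V_low + 1425·LSB = 6.58923 V; V_b = V_low + 1426·LSB = 6.59386 V.

[6.58923 V, 6.59386 V)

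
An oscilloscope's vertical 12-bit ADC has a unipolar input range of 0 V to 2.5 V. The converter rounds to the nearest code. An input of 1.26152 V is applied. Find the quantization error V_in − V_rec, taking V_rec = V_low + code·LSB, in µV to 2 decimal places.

-76.68 µV

Step size: 2.5 V ÷ 2^12 = 0.610 mV.
(1.26152 − 0)/0.000610352 = 2066.8744; round gives code 2067.
Code 2067 maps back to 0 + 2067×0.000610352 V = 1.2615967 V.
V_in − V_rec = -7.66797e-05 V = -76.68 µV.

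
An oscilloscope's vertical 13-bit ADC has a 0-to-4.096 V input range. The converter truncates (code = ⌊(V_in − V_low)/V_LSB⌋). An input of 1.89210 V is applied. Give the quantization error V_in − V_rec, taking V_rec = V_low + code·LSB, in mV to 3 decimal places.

Step size: 4.096 V ÷ 2^13 = 0.500 mV.
Scaled input = 3784.2000 LSBs, so code = 3784.
V_rec = 0 + 3784·0.0005 = 1.892 V.
V_in − V_rec = 0.0001 V = 0.100 mV.

0.100 mV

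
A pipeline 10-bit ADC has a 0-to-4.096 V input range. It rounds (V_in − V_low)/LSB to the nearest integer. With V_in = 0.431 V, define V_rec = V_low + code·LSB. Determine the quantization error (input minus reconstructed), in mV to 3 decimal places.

-1.000 mV

Step size: 4.096 V ÷ 2^10 = 4.000 mV.
Scaled input = 107.7500 LSBs, so code = 108.
Code 108 maps back to 0 + 108×0.004 V = 0.432 V.
V_in − V_rec = -0.001 V = -1.000 mV.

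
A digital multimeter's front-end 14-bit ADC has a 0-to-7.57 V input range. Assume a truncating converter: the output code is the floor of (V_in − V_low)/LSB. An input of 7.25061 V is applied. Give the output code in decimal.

With 16384 levels over 7.57 V, one step is 462.04 µV.
Input sits at 15692.734 steps above V_low.
So the output code is 15692.

code 15692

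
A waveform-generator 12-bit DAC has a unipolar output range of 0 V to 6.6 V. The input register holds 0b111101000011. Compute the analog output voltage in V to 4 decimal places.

LSB = 6.6 V / 2^12 = 1.611 mV.
Code 0b111101000011 = 3907 decimal.
V_out = 0 + 3907 × 0.00161133 V = 6.29546 V.

6.2955 V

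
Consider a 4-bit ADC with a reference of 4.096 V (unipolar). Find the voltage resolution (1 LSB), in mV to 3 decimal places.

Full-scale span = 4.096 V.
LSB = 4.096 / 2^4 = 4.096 / 16 = 0.256 V = 256.000 mV.

256.000 mV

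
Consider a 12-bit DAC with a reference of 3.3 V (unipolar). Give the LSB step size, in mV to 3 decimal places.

Full-scale span = 3.3 V.
LSB = 3.3 / 2^12 = 3.3 / 4096 = 0.000805664 V = 0.806 mV.

0.806 mV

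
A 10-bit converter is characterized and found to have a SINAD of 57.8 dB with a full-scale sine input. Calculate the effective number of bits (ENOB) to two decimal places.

9.31 bits

ENOB = (SINAD − 1.76) / 6.02 = (57.8 − 1.76)/6.02 = 9.309.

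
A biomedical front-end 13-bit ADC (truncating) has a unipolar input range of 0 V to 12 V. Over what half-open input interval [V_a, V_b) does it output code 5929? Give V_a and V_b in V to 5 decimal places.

LSB = 12/2^13 = 1.465 mV.
V_a = V_low + 5929·LSB = 8.68506 V; V_b = V_low + 5930·LSB = 8.68652 V.

[8.68506 V, 8.68652 V)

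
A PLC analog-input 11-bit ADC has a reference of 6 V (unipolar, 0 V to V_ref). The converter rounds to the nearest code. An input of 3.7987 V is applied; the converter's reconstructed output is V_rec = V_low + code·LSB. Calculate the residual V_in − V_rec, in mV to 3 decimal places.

-1.105 mV

Step size: 6 V ÷ 2^11 = 2.930 mV.
(V_in − V_low)/LSB = (3.7987 − 0)/0.00292969 = 1296.6229 → code 1297 (round).
Code 1297 maps back to 0 + 1297×0.00292969 V = 3.7998047 V.
V_in − V_rec = -0.00110469 V = -1.105 mV.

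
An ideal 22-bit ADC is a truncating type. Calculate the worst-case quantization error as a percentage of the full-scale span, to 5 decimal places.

Truncating → worst-case error = 1 LSB = V_FS/2^22, so 100/4194304 = 2.38419e-05 % of full scale.

0.00002 %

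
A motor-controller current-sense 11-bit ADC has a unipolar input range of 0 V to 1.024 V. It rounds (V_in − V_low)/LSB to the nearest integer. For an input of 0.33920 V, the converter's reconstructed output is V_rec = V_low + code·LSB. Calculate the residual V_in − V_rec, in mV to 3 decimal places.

0.200 mV

LSB = 1.024/2^11 = 0.500 mV.
Scaled input = 678.4000 LSBs, so code = 678.
V_rec = 0 + 678·0.0005 = 0.339 V.
Difference: 0.0002 V → 0.200 mV.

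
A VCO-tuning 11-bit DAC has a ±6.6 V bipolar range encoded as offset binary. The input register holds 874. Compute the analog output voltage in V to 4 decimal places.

LSB = 13.2 V / 2^11 = 6.445 mV.
V_out = (−6.6) + 874 × 0.00644531 V = -0.966797 V.

-0.9668 V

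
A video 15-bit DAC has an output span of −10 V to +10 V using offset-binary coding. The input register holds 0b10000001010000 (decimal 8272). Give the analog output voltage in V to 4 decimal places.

-4.9512 V

LSB = 20 V / 2^15 = 0.610 mV.
Code 0b10000001010000 = 8272 decimal.
V_out = (−10) + 8272 × 0.000610352 V = -4.95117 V.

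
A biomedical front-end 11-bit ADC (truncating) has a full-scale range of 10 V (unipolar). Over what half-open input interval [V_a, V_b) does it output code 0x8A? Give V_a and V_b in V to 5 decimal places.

LSB = 10/2^11 = 4.883 mV.
Code 0x8A = 138 decimal.
V_a = V_low + 138·LSB = 0.673828 V; V_b = V_low + 139·LSB = 0.678711 V.

[0.67383 V, 0.67871 V)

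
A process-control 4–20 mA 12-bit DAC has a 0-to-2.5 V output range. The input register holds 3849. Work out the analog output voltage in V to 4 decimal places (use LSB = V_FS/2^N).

2.3492 V

LSB = 2.5 V / 2^12 = 0.610 mV.
V_out = 0 + 3849 × 0.000610352 V = 2.34924 V.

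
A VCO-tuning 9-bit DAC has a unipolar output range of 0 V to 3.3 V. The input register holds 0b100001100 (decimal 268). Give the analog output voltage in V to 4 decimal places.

LSB = 3.3 V / 2^9 = 6.445 mV.
Code 0b100001100 = 268 decimal.
V_out = 0 + 268 × 0.00644531 V = 1.72734 V.

1.7273 V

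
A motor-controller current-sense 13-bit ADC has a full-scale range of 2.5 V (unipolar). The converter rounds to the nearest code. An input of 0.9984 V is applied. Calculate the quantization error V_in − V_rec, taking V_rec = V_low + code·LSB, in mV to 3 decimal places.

One LSB is 2.5 V / 8192 = 305.18 µV.
(0.9984 − 0)/0.000305176 = 3271.5571; round gives code 3272.
V_rec = 0 + 3272·0.000305176 = 0.99853516 V.
Difference: -0.000135156 V → -0.135 mV.

-0.135 mV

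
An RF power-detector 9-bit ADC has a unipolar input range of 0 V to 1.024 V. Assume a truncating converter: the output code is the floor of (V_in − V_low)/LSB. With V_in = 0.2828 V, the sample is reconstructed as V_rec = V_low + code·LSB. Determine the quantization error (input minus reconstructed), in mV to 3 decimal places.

One LSB is 1.024 V / 512 = 2.000 mV.
(0.2828 − 0)/0.002 = 141.4000; ⌊·⌋ gives code 141.
V_rec = 0 + 141·0.002 = 0.282 V.
Error = 0.2828 − 0.282 = 0.0008 V = 0.800 mV.

0.800 mV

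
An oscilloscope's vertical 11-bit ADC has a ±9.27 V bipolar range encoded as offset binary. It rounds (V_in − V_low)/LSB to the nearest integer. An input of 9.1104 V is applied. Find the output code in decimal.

code 2030

Full-scale span = 18.54 V; LSB = 18.54/2^11 = 9.053 mV.
(V_in − V_low)/LSB = (9.1104 − (−9.27)) / 0.00905273 = 2030.370.
round(2030.370) = 2030.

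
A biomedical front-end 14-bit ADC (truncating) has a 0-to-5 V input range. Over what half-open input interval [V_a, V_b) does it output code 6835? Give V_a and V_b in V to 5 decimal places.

[2.08588 V, 2.08618 V)

LSB = 5/2^14 = 305.18 µV.
V_a = V_low + 6835·LSB = 2.08588 V; V_b = V_low + 6836·LSB = 2.08618 V.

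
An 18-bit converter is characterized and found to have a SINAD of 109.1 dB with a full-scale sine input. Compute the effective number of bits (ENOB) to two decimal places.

17.83 bits

ENOB = (SINAD − 1.76) / 6.02 = (109.1 − 1.76)/6.02 = 17.831.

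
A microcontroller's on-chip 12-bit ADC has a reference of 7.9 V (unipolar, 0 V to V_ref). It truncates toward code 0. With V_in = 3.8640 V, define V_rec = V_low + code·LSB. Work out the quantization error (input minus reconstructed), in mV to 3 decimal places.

LSB = 7.9/2^12 = 1.929 mV.
(V_in − V_low)/LSB = (3.8640 − 0)/0.00192871 = 2003.4106 → code 2003 (floor).
Code 2003 maps back to 0 + 2003×0.00192871 V = 3.863208 V.
Error = 3.8640 − 3.863208 = 0.000791992 V = 0.792 mV.

0.792 mV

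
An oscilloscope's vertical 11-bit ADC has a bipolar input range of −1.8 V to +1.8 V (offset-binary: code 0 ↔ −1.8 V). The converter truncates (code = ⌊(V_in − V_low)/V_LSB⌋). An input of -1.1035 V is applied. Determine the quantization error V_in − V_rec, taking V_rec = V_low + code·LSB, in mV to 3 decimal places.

0.406 mV

LSB = 3.6/2^11 = 1.758 mV.
(V_in − V_low)/LSB = (-1.1035 − (−1.8))/0.00175781 = 396.2311 → code 396 (floor).
V_rec = (−1.8) + 396·0.00175781 = -1.1039063 V.
Error = -1.1035 − (−1.1039063) = 0.00040625 V = 0.406 mV.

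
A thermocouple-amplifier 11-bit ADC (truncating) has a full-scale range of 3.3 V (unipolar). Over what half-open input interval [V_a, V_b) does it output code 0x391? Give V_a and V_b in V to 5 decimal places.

LSB = 3.3/2^11 = 1.611 mV.
Code 0x391 = 913 decimal.
V_a = V_low + 913·LSB = 1.47114 V; V_b = V_low + 914·LSB = 1.47275 V.

[1.47114 V, 1.47275 V)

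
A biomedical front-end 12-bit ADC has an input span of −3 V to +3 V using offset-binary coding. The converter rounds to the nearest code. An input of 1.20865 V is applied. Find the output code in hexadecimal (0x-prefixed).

code 0xB39 (decimal 2873)

Full-scale span = 6 V; LSB = 6/2^12 = 1.465 mV.
(1.20865 − (−3)) / 0.00146484 = 2873.105 LSBs.
So the output code is 2873.
In hexadecimal (0x-prefixed): 0xB39.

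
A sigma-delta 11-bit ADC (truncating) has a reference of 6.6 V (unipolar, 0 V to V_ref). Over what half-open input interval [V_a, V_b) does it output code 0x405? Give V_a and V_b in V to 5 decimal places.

[3.31611 V, 3.31934 V)

LSB = 6.6/2^11 = 3.223 mV.
Code 0x405 = 1029 decimal.
V_a = V_low + 1029·LSB = 3.31611 V; V_b = V_low + 1030·LSB = 3.31934 V.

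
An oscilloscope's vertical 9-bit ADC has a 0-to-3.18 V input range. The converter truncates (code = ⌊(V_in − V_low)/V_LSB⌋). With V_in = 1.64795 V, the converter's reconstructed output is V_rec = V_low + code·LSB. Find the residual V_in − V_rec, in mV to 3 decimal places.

LSB = 3.18/2^9 = 6.211 mV.
(V_in − V_low)/LSB = (1.64795 − 0)/0.00621094 = 265.3303 → code 265 (floor).
V_rec = 0 + 265·0.00621094 = 1.6458984 V.
Error = 1.64795 − 1.6458984 = 0.00205156 V = 2.052 mV.

2.052 mV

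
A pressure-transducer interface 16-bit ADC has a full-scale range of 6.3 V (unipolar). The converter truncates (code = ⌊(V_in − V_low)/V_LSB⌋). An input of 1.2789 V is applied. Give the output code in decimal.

LSB = 6.3 V / 65536 = 96.13 µV.
(1.2789 − 0) / 9.61304e-05 = 13303.808 LSBs.
So the output code is 13303.

code 13303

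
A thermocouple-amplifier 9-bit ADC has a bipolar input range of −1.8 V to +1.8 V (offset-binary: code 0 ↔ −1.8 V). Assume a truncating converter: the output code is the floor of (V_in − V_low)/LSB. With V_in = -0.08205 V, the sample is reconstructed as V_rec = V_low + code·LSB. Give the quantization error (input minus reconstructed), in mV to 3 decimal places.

2.325 mV

One LSB is 3.6 V / 512 = 7.031 mV.
(V_in − V_low)/LSB = (-0.08205 − (−1.8))/0.00703125 = 244.3307 → code 244 (floor).
V_rec = (−1.8) + 244·0.00703125 = -0.084375 V.
Error = -0.08205 − (−0.084375) = 0.002325 V = 2.325 mV.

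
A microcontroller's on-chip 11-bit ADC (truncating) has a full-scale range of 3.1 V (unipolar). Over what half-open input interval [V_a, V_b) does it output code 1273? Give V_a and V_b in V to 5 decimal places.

[1.92690 V, 1.92842 V)

LSB = 3.1/2^11 = 1.514 mV.
V_a = V_low + 1273·LSB = 1.9269 V; V_b = V_low + 1274·LSB = 1.92842 V.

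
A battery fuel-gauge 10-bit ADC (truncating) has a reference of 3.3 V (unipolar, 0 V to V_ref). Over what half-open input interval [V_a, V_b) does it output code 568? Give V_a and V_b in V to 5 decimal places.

LSB = 3.3/2^10 = 3.223 mV.
V_a = V_low + 568·LSB = 1.83047 V; V_b = V_low + 569·LSB = 1.83369 V.

[1.83047 V, 1.83369 V)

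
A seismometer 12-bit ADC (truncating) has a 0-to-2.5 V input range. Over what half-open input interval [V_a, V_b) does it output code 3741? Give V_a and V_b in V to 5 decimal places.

[2.28333 V, 2.28394 V)

LSB = 2.5/2^12 = 0.610 mV.
V_a = V_low + 3741·LSB = 2.28333 V; V_b = V_low + 3742·LSB = 2.28394 V.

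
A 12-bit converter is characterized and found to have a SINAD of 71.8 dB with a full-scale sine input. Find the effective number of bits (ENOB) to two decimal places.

11.63 bits

ENOB = (SINAD − 1.76) / 6.02 = (71.8 − 1.76)/6.02 = 11.635.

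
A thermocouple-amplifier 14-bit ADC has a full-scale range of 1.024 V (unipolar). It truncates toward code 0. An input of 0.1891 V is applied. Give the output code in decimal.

code 3025

LSB = 1.024 V / 16384 = 62.50 µV.
(0.1891 − 0) / 6.25e-05 = 3025.600 LSBs.
⌊·⌋(3025.600) = 3025.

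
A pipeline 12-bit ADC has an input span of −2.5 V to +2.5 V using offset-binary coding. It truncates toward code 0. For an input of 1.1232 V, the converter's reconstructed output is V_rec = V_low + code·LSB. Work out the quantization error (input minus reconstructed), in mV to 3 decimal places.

0.153 mV

Step size: 5 V ÷ 2^12 = 1.221 mV.
(1.1232 − (−2.5))/0.0012207 = 2968.1254; ⌊·⌋ gives code 2968.
Reconstructed: 1.1230469 V.
V_in − V_rec = 0.000153125 V = 0.153 mV.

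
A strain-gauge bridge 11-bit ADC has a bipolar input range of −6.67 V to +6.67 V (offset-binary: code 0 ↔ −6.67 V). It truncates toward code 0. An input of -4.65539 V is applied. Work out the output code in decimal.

code 309

With 2048 levels over 13.34 V, one step is 6.514 mV.
(-4.65539 − (−6.67)) / 0.00651367 = 309.289 LSBs.
So the output code is 309.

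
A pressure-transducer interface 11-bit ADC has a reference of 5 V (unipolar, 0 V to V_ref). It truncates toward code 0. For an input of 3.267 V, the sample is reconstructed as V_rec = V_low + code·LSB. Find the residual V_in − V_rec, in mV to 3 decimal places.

LSB = 5/2^11 = 2.441 mV.
(V_in − V_low)/LSB = (3.267 − 0)/0.00244141 = 1338.1632 → code 1338 (floor).
Reconstructed: 3.2666016 V.
Difference: 0.000398437 V → 0.398 mV.

0.398 mV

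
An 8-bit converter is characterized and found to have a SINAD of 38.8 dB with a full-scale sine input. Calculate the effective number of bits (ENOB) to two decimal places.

ENOB = (SINAD − 1.76) / 6.02 = (38.8 − 1.76)/6.02 = 6.153.

6.15 bits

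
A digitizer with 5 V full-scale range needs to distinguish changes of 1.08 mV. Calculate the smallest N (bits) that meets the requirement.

Number of steps required ≥ 5 V / 1.08 mV = 4629.63.
Need 2^N ≥ 4629.63; 2^12 = 4096, 2^13 = 8192.
Minimum N = 13.

13 bits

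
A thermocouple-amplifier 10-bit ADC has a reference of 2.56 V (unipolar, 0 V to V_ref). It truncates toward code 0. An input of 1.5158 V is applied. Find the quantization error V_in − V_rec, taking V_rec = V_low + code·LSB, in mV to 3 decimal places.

0.800 mV

LSB = 2.56/2^10 = 2.500 mV.
Scaled input = 606.3200 LSBs, so code = 606.
Reconstructed: 1.515 V.
Error = 1.5158 − 1.515 = 0.0008 V = 0.800 mV.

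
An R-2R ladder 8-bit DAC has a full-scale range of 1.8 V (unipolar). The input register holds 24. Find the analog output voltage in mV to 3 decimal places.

LSB = 1.8 V / 2^8 = 7.031 mV.
V_out = 0 + 24 × 0.00703125 V = 0.16875 V.
= 168.750 mV.

168.750 mV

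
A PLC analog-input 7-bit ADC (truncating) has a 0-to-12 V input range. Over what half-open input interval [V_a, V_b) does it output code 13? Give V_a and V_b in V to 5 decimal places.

[1.21875 V, 1.31250 V)

LSB = 12/2^7 = 93.750 mV.
V_a = V_low + 13·LSB = 1.21875 V; V_b = V_low + 14·LSB = 1.3125 V.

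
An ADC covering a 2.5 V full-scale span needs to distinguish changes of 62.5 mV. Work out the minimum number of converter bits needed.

6 bits

Number of steps required ≥ 2.5 V / 62.5 mV = 40.00.
Need 2^N ≥ 40.00; 2^5 = 32, 2^6 = 64.
Minimum N = 6.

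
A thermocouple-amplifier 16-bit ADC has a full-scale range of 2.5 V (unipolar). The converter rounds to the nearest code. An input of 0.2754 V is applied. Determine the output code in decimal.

Full-scale span = 2.5 V; LSB = 2.5/2^16 = 38.15 µV.
(V_in − V_low)/LSB = (0.2754 − 0) / 3.8147e-05 = 7219.446.
Round → code 7219.

code 7219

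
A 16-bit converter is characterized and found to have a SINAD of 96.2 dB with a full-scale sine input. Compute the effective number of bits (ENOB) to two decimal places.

15.69 bits

ENOB = (SINAD − 1.76) / 6.02 = (96.2 − 1.76)/6.02 = 15.688.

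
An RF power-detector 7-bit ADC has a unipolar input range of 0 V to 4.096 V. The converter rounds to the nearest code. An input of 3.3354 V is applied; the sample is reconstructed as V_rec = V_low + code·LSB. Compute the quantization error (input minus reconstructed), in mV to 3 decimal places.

7.400 mV

LSB = 4.096/2^7 = 32.000 mV.
Scaled input = 104.2313 LSBs, so code = 104.
Code 104 maps back to 0 + 104×0.032 V = 3.328 V.
Error = 3.3354 − 3.328 = 0.0074 V = 7.400 mV.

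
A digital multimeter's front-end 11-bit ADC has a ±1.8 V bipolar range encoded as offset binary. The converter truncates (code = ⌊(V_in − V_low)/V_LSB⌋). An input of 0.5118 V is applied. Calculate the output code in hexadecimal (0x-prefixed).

LSB = 3.6 V / 2048 = 1.758 mV.
Input sits at 1315.157 steps above V_low.
So the output code is 1315.
In hexadecimal (0x-prefixed): 0x523.

code 0x523 (decimal 1315)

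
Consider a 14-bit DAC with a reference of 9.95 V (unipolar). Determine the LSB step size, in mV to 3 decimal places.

Full-scale span = 9.95 V.
LSB = 9.95 / 2^14 = 9.95 / 16384 = 0.0006073 V = 0.607 mV.

0.607 mV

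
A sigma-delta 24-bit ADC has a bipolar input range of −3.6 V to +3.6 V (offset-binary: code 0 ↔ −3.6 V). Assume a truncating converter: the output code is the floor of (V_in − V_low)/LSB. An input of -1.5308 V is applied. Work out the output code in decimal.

With 16777216 levels over 7.2 V, one step is 0.43 µV.
Input sits at 4821585.465 steps above V_low.
So the output code is 4821585.

code 4821585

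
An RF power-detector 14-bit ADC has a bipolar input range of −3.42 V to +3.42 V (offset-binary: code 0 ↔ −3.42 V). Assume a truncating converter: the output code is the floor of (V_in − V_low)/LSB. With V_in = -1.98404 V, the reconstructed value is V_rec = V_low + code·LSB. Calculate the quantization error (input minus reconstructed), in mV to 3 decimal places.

0.245 mV

Step size: 6.84 V ÷ 2^14 = 417.48 µV.
(V_in − V_low)/LSB = (-1.98404 − (−3.42))/0.00041748 = 3439.5861 → code 3439 (floor).
Code 3439 maps back to (−3.42) + 3439×0.00041748 V = -1.9842847 V.
V_in − V_rec = 0.000244668 V = 0.245 mV.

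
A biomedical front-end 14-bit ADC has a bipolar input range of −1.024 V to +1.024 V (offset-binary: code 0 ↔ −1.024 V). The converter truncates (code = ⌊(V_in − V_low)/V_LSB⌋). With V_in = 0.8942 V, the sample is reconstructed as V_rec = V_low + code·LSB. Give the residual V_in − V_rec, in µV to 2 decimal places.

LSB = 2.048/2^14 = 125.00 µV.
Scaled input = 15345.6000 LSBs, so code = 15345.
V_rec = (−1.024) + 15345·0.000125 = 0.894125 V.
Difference: 7.5e-05 V → 75.00 µV.

75.00 µV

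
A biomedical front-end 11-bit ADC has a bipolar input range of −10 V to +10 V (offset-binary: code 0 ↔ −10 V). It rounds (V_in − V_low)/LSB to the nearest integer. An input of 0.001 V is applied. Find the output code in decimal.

LSB = 20 V / 2048 = 9.766 mV.
(0.001 − (−10)) / 0.00976562 = 1024.102 LSBs.
Round → code 1024.

code 1024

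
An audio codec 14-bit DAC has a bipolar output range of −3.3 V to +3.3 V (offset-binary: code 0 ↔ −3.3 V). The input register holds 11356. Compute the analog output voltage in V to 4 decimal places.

LSB = 6.6 V / 2^14 = 402.83 µV.
V_out = (−3.3) + 11356 × 0.000402832 V = 1.27456 V.

1.2746 V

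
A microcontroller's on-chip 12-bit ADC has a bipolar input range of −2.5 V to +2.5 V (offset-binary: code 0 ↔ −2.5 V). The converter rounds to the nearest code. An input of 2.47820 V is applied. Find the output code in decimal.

Full-scale span = 5 V; LSB = 5/2^12 = 1.221 mV.
(2.47820 − (−2.5)) / 0.0012207 = 4078.141 LSBs.
Round → code 4078.

code 4078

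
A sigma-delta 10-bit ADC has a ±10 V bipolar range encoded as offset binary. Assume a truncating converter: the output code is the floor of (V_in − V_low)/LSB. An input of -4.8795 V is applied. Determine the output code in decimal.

With 1024 levels over 20 V, one step is 19.531 mV.
Input sits at 262.170 steps above V_low.
Floor → code 262.

code 262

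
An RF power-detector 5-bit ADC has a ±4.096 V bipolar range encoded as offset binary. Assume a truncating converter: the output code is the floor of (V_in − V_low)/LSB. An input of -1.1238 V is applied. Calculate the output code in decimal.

Full-scale span = 8.192 V; LSB = 8.192/2^5 = 256.000 mV.
(V_in − V_low)/LSB = (-1.1238 − (−4.096)) / 0.256 = 11.610.
Floor → code 11.

code 11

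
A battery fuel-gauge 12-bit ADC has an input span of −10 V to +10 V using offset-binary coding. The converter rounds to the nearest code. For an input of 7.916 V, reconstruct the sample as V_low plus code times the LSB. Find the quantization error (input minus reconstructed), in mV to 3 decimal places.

0.961 mV

LSB = 20/2^12 = 4.883 mV.
Scaled input = 3669.1968 LSBs, so code = 3669.
Code 3669 maps back to (−10) + 3669×0.00488281 V = 7.9150391 V.
V_in − V_rec = 0.000960937 V = 0.961 mV.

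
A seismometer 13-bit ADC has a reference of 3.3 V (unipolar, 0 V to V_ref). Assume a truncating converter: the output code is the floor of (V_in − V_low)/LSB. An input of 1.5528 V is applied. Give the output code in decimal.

code 3854

With 8192 levels over 3.3 V, one step is 402.83 µV.
(V_in − V_low)/LSB = (1.5528 − 0) / 0.000402832 = 3854.708.
⌊·⌋(3854.708) = 3854.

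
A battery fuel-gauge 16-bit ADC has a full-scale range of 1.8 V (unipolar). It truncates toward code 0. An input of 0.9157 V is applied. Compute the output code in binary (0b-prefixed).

code 0b1000001000111011 (decimal 33339)

LSB = 1.8 V / 65536 = 27.47 µV.
(V_in − V_low)/LSB = (0.9157 − 0) / 2.74658e-05 = 33339.620.
⌊·⌋(33339.620) = 33339.
In binary (0b-prefixed): 0b1000001000111011.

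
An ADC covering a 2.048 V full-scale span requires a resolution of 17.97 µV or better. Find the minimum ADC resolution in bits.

Number of steps required ≥ 2.048 V / 17.97 µV = 113967.72.
Need 2^N ≥ 113967.72; 2^16 = 65536, 2^17 = 131072.
Minimum N = 17.

17 bits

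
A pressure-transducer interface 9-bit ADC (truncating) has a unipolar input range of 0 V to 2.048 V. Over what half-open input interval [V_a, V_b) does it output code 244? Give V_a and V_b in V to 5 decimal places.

LSB = 2.048/2^9 = 4.000 mV.
V_a = V_low + 244·LSB = 0.976 V; V_b = V_low + 245·LSB = 0.98 V.

[0.97600 V, 0.98000 V)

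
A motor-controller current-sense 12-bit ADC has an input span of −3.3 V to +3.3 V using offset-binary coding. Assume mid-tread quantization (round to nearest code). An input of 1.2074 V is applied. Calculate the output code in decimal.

code 2797

Full-scale span = 6.6 V; LSB = 6.6/2^12 = 1.611 mV.
(1.2074 − (−3.3)) / 0.00161133 = 2797.320 LSBs.
Round → code 2797.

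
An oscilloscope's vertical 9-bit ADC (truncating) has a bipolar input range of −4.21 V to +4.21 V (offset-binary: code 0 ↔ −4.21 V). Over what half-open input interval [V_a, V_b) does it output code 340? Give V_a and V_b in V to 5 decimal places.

[1.38141 V, 1.39785 V)

LSB = 8.42/2^9 = 16.445 mV.
V_a = V_low + 340·LSB = 1.38141 V; V_b = V_low + 341·LSB = 1.39785 V.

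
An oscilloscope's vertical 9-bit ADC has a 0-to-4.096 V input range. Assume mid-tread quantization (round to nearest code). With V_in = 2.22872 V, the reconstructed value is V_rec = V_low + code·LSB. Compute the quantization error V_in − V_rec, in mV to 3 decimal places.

One LSB is 4.096 V / 512 = 8.000 mV.
(V_in − V_low)/LSB = (2.22872 − 0)/0.008 = 278.5900 → code 279 (round).
Reconstructed: 2.232 V.
Difference: -0.00328 V → -3.280 mV.

-3.280 mV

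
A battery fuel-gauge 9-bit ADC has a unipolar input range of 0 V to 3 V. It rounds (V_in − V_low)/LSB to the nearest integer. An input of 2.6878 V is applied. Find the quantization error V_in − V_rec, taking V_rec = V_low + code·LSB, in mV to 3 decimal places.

-1.653 mV

Step size: 3 V ÷ 2^9 = 5.859 mV.
(V_in − V_low)/LSB = (2.6878 − 0)/0.00585938 = 458.7179 → code 459 (round).
Reconstructed: 2.6894531 V.
Error = 2.6878 − 2.6894531 = -0.00165313 V = -1.653 mV.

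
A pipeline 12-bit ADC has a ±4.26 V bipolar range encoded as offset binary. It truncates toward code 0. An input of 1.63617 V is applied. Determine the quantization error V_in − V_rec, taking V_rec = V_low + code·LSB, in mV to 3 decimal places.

One LSB is 8.52 V / 4096 = 2.080 mV.
Scaled input = 2834.5906 LSBs, so code = 2834.
Code 2834 maps back to (−4.26) + 2834×0.00208008 V = 1.6349414 V.
Error = 1.63617 − 1.6349414 = 0.00122859 V = 1.229 mV.

1.229 mV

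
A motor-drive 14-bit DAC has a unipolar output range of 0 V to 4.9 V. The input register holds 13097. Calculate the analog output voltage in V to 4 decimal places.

3.9169 V

LSB = 4.9 V / 2^14 = 299.07 µV.
V_out = 0 + 13097 × 0.000299072 V = 3.91695 V.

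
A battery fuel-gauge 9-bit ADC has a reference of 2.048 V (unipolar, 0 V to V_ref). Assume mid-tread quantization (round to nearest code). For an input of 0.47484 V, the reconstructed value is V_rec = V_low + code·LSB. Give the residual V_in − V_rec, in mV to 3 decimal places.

One LSB is 2.048 V / 512 = 4.000 mV.
(0.47484 − 0)/0.004 = 118.7100; round gives code 119.
Code 119 maps back to 0 + 119×0.004 V = 0.476 V.
Error = 0.47484 − 0.476 = -0.00116 V = -1.160 mV.

-1.160 mV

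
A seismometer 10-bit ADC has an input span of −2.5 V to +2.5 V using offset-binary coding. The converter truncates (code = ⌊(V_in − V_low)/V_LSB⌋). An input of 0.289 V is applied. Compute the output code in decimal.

code 571

With 1024 levels over 5 V, one step is 4.883 mV.
Input sits at 571.187 steps above V_low.
⌊·⌋(571.187) = 571.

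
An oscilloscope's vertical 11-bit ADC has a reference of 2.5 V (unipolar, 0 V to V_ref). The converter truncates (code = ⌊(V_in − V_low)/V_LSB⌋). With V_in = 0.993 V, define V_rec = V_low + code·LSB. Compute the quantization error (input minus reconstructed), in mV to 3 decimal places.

LSB = 2.5/2^11 = 1.221 mV.
Scaled input = 813.4656 LSBs, so code = 813.
V_rec = 0 + 813·0.0012207 = 0.99243164 V.
V_in − V_rec = 0.000568359 V = 0.568 mV.

0.568 mV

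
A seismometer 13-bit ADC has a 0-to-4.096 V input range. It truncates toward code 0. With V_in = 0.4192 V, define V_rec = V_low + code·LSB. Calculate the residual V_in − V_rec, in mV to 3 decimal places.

0.200 mV

LSB = 4.096/2^13 = 0.500 mV.
(0.4192 − 0)/0.0005 = 838.4000; ⌊·⌋ gives code 838.
Code 838 maps back to 0 + 838×0.0005 V = 0.419 V.
Error = 0.4192 − 0.419 = 0.0002 V = 0.200 mV.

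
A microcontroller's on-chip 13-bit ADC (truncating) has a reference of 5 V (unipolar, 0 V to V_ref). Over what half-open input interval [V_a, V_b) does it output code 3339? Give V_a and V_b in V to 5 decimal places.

[2.03796 V, 2.03857 V)

LSB = 5/2^13 = 0.610 mV.
V_a = V_low + 3339·LSB = 2.03796 V; V_b = V_low + 3340·LSB = 2.03857 V.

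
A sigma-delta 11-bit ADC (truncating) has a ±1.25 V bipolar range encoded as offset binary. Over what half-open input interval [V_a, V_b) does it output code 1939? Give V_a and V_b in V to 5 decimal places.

[1.11694 V, 1.11816 V)

LSB = 2.5/2^11 = 1.221 mV.
V_a = V_low + 1939·LSB = 1.11694 V; V_b = V_low + 1940·LSB = 1.11816 V.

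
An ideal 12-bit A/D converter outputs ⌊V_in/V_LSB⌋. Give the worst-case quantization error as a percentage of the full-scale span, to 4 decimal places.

0.0244 %

Truncating → worst-case error = 1 LSB = V_FS/2^12, so 100/4096 = 0.0244141 % of full scale.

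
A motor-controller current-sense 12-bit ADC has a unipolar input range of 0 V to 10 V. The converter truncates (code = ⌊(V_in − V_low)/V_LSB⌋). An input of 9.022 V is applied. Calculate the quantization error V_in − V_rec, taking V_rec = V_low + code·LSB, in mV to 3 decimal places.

1.004 mV

LSB = 10/2^12 = 2.441 mV.
(9.022 − 0)/0.00244141 = 3695.4112; ⌊·⌋ gives code 3695.
Reconstructed: 9.0209961 V.
Difference: 0.00100391 V → 1.004 mV.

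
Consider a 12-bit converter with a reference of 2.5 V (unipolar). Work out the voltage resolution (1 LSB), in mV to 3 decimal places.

Full-scale span = 2.5 V.
LSB = 2.5 / 2^12 = 2.5 / 4096 = 0.000610352 V = 0.610 mV.

0.610 mV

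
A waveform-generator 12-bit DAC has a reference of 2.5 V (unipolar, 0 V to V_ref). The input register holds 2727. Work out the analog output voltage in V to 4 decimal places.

1.6644 V

LSB = 2.5 V / 2^12 = 0.610 mV.
V_out = 0 + 2727 × 0.000610352 V = 1.66443 V.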